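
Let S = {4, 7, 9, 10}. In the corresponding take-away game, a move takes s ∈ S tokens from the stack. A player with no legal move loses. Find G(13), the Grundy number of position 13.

n :  0  1  2  3  4  5  6  7  8  9 10 11 12 13
G :  0  0  0  0  1  1  1  1  2  2  2  2  3  3

3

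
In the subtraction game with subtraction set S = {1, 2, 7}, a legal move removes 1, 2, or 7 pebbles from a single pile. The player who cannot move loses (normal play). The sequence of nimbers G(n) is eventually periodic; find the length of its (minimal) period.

3

n :  0  1  2  3  4  5  6  7  8  9 10 11 12 13 14
G :  0  1  2  0  1  2  0  1  2  0  1  2  0  1  2
G(n+3) = G(n) holds for n = 0,…,6 (a full window of length max(S) = 7), so the sequence is purely periodic with period 3.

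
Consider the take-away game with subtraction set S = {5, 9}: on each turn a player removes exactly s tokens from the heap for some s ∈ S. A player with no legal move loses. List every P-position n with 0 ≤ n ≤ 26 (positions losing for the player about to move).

n :  0  1  2  3  4  5  6  7  8  9 10 11 12 13 14 15 16 17 18 19 20 21 22 23 24 25 26
G :  0  0  0  0  0  1  1  1  1  1  2  2  2  2  0  0  0  0  0  1  1  1  1  1  2  2  2
P-positions are exactly the n with G(n) = 0.

0, 1, 2, 3, 4, 14, 15, 16, 17, 18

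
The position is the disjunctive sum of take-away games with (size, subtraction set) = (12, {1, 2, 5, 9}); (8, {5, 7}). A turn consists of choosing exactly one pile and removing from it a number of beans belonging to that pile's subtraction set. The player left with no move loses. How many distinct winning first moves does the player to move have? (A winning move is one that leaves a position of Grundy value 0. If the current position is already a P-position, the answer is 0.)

2

Pile A, S = {1, 2, 5, 9}:
G(0) = 0
G(1) = mex{0} = 1
G(2) = mex{1,0} = 2
G(3) = mex{2,1} = 0
G(4) = mex{0,2} = 1
G(5) = mex{1,0,0} = 2
G(6) = mex{2,1,1} = 0
G(7) = mex{0,2,2} = 1
G(8) = mex{1,0,0} = 2
G(9) = mex{2,1,1,0} = 3
G(10) = mex{3,2,2,1} = 0
G(11) = mex{0,3,0,2} = 1
G(12) = mex{1,0,1,0} = 2
G_A(12) = 2.
Pile B, S = {5, 7}:
G(0) = 0
G(1) = mex{} = 0
G(2) = mex{} = 0
G(3) = mex{} = 0
G(4) = mex{} = 0
G(5) = mex{0} = 1
G(6) = mex{0} = 1
G(7) = mex{0,0} = 1
G(8) = mex{0,0} = 1
G_B(8) = 1.
Combined Grundy value = 2 ⊕ 1 = 3.
A winning move leaves total XOR = 0, i.e. changes one component's Grundy value g to g ⊕ X where X is the current total.
Pile A: need g' = 2⊕3 = 1. Options: 12−1→G=1, 12−2→G=0, 12−5→G=1, 12−9→G=0. Hits: 2.
Pile B: need g' = 1⊕3 = 2. Options: 8−5→G=0, 8−7→G=0. Hits: 0.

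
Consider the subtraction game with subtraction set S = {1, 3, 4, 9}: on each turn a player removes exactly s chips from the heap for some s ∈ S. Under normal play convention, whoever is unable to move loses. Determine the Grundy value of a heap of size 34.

n :  0  1  2  3  4  5  6  7  8  9 10 11 12 13 14 15 16 17 18 19 20 21 22 23 24 25 26 27 28 29 30 31 32 33 34
G :  0  1  0  1  2  3  2  0  1  4  3  2  0  1  0  1  2  3  2  0  1  4  3  2  0  1  0  1  2  3  2  0  1  4  3

3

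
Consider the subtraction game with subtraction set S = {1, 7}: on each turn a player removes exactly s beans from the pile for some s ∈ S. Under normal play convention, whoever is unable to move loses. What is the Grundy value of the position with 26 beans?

0

G(0) = 0
G(1) = mex{0} = 1
G(2) = mex{1} = 0
G(3) = mex{0} = 1
G(4) = mex{1} = 0
G(5) = mex{0} = 1
G(6) = mex{1} = 0
G(7) = mex{0,0} = 1
G(8) = mex{1,1} = 0
G(9) = mex{0,0} = 1
G(10) = mex{1,1} = 0
G(11) = mex{0,0} = 1
G(12) = mex{1,1} = 0
G(13) = mex{0,0} = 1
G(14) = mex{1,1} = 0
G(15) = mex{0,0} = 1
G(16) = mex{1,1} = 0
G(17) = mex{0,0} = 1
G(18) = mex{1,1} = 0
G(19) = mex{0,0} = 1
G(20) = mex{1,1} = 0
G(21) = mex{0,0} = 1
G(22) = mex{1,1} = 0
G(23) = mex{0,0} = 1
G(24) = mex{1,1} = 0
G(25) = mex{0,0} = 1
G(26) = mex{1,1} = 0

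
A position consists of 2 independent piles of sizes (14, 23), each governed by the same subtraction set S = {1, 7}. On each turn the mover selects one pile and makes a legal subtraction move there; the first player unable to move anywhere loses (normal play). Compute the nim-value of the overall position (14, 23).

1

All piles use S = {1, 7}:
n :  0  1  2  3  4  5  6  7  8  9 10 11 12 13 14 15 16 17 18 19 20 21 22 23
G :  0  1  0  1  0  1  0  1  0  1  0  1  0  1  0  1  0  1  0  1  0  1  0  1
Pile A: G(14) = 0.
Pile B: G(23) = 1.
Combined Grundy value = 0 ⊕ 1 = 1.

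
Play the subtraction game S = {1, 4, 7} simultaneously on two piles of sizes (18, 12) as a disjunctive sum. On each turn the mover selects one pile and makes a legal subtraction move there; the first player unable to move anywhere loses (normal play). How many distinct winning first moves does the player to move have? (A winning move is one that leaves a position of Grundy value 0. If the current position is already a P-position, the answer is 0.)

All piles use S = {1, 4, 7}:
n :  0  1  2  3  4  5  6  7  8  9 10 11 12 13 14 15 16 17 18
G :  0  1  0  1  2  0  1  2  0  1  0  1  2  0  1  2  0  1  0
Pile A: G(18) = 0.
Pile B: G(12) = 2.
Combined Grundy value = 0 ⊕ 2 = 2.
A winning move leaves total XOR = 0, i.e. changes one component's Grundy value g to g ⊕ X where X is the current total.
Pile A: need g' = 0⊕2 = 2. Options: 18−1→G=1, 18−4→G=1, 18−7→G=1. Hits: 0.
Pile B: need g' = 2⊕2 = 0. Options: 12−1→G=1, 12−4→G=0, 12−7→G=0. Hits: 2.

2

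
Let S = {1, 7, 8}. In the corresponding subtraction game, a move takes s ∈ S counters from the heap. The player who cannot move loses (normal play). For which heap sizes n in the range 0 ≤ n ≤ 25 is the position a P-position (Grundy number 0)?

0, 2, 4, 6, 15, 17, 19, 21

n :  0  1  2  3  4  5  6  7  8  9 10 11 12 13 14 15 16 17 18 19 20 21 22 23 24 25
G :  0  1  0  1  0  1  0  1  2  3  2  3  2  3  2  0  1  0  1  0  1  0  1  2  3  2
P-positions are exactly the n with G(n) = 0.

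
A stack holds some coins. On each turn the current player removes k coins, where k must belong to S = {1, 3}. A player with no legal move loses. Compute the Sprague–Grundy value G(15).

1

G(0) = 0
G(1) = mex{0} = 1
G(2) = mex{1} = 0
G(3) = mex{0,0} = 1
G(4) = mex{1,1} = 0
G(5) = mex{0,0} = 1
G(6) = mex{1,1} = 0
G(7) = mex{0,0} = 1
G(8) = mex{1,1} = 0
G(9) = mex{0,0} = 1
G(10) = mex{1,1} = 0
G(11) = mex{0,0} = 1
G(12) = mex{1,1} = 0
G(13) = mex{0,0} = 1
G(14) = mex{1,1} = 0
G(15) = mex{0,0} = 1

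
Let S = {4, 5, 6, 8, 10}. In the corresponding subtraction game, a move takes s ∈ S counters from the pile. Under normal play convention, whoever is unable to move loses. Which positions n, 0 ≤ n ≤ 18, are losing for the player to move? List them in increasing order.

0, 1, 2, 3, 14, 15, 16, 17

G(0) = 0
G(1) = mex{} = 0
G(2) = mex{} = 0
G(3) = mex{} = 0
G(4) = mex{0} = 1
G(5) = mex{0,0} = 1
G(6) = mex{0,0,0} = 1
G(7) = mex{0,0,0} = 1
G(8) = mex{1,0,0,0} = 2
G(9) = mex{1,1,0,0} = 2
G(10) = mex{1,1,1,0,0} = 2
G(11) = mex{1,1,1,0,0} = 2
G(12) = mex{2,1,1,1,0} = 3
G(13) = mex{2,2,1,1,0} = 3
G(14) = mex{2,2,2,1,1} = 0
G(15) = mex{2,2,2,1,1} = 0
G(16) = mex{3,2,2,2,1} = 0
G(17) = mex{3,3,2,2,1} = 0
G(18) = mex{0,3,3,2,2} = 1
P-positions are exactly the n with G(n) = 0.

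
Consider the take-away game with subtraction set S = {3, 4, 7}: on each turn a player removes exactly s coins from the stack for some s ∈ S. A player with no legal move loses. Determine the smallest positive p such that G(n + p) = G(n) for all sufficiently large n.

10

G(0) = 0
G(1) = mex{} = 0
G(2) = mex{} = 0
G(3) = mex{0} = 1
G(4) = mex{0,0} = 1
G(5) = mex{0,0} = 1
G(6) = mex{1,0} = 2
G(7) = mex{1,1,0} = 2
G(8) = mex{1,1,0} = 2
G(9) = mex{2,1,0} = 3
G(10) = mex{2,2,1} = 0
G(11) = mex{2,2,1} = 0
G(12) = mex{3,2,1} = 0
G(13) = mex{0,3,2} = 1
G(14) = mex{0,0,2} = 1
G(15) = mex{0,0,2} = 1
G(16) = mex{1,0,3} = 2
G(17) = mex{1,1,0} = 2
G(18) = mex{1,1,0} = 2
G(19) = mex{2,1,0} = 3
G(20) = mex{2,2,1} = 0
G(21) = mex{2,2,1} = 0
G(n+10) = G(n) holds for n = 0,…,6 (a full window of length max(S) = 7), so the sequence is purely periodic with period 10.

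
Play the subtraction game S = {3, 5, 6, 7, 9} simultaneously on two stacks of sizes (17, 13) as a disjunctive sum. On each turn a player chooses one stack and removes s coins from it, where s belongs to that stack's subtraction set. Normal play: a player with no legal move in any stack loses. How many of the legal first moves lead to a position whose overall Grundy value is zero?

All stacks use S = {3, 5, 6, 7, 9}:
G(0) = 0
G(1) = mex{} = 0
G(2) = mex{} = 0
G(3) = mex{0} = 1
G(4) = mex{0} = 1
G(5) = mex{0,0} = 1
G(6) = mex{1,0,0} = 2
G(7) = mex{1,0,0,0} = 2
G(8) = mex{1,1,0,0} = 2
G(9) = mex{2,1,1,0,0} = 3
G(10) = mex{2,1,1,1,0} = 3
G(11) = mex{2,2,1,1,0} = 3
G(12) = mex{3,2,2,1,1} = 0
G(13) = mex{3,2,2,2,1} = 0
G(14) = mex{3,3,2,2,1} = 0
G(15) = mex{0,3,3,2,2} = 1
G(16) = mex{0,3,3,3,2} = 1
G(17) = mex{0,0,3,3,2} = 1
Stack A: G(17) = 1.
Stack B: G(13) = 0.
Combined Grundy value = 1 ⊕ 0 = 1.
A winning move leaves total XOR = 0, i.e. changes one component's Grundy value g to g ⊕ X where X is the current total.
Stack A: need g' = 1⊕1 = 0. Options: 17−3→G=0, 17−5→G=0, 17−6→G=3, 17−7→G=3, 17−9→G=2. Hits: 2.
Stack B: need g' = 0⊕1 = 1. Options: 13−3→G=3, 13−5→G=2, 13−6→G=2, 13−7→G=2, 13−9→G=1. Hits: 1.

3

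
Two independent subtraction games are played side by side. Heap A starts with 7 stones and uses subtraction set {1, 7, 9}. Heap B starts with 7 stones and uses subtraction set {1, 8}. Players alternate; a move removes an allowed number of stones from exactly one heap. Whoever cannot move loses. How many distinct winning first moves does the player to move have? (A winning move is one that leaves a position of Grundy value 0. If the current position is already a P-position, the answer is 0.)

Heap A, S = {1, 7, 9}:
G(0) = 0
G(1) = mex{0} = 1
G(2) = mex{1} = 0
G(3) = mex{0} = 1
G(4) = mex{1} = 0
G(5) = mex{0} = 1
G(6) = mex{1} = 0
G(7) = mex{0,0} = 1
G_A(7) = 1.
Heap B, S = {1, 8}:
n : 0 1 2 3 4 5 6 7
G : 0 1 0 1 0 1 0 1
G_B(7) = 1.
Combined Grundy value = 1 ⊕ 1 = 0.
A winning move leaves total XOR = 0, i.e. changes one component's Grundy value g to g ⊕ X where X is the current total.
Heap A: target g' = 1⊕0 = 1, but every legal move changes the Grundy value (mex property), so 0 moves.
Heap B: target g' = 1⊕0 = 1, but every legal move changes the Grundy value (mex property), so 0 moves.

0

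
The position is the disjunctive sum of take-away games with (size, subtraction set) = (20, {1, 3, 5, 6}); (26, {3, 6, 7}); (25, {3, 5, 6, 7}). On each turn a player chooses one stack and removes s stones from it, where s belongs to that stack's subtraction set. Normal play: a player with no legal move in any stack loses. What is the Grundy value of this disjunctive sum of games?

Stack A, S = {1, 3, 5, 6}:
n :  0  1  2  3  4  5  6  7  8  9 10 11 12 13 14 15 16 17 18 19 20
G :  0  1  0  1  0  1  2  3  2  3  2  0  1  0  1  0  1  2  3  2  3
G_A(20) = 3.
Stack B, S = {3, 6, 7}:
G(0) = 0
G(1) = mex{} = 0
G(2) = mex{} = 0
G(3) = mex{0} = 1
G(4) = mex{0} = 1
G(5) = mex{0} = 1
G(6) = mex{1,0} = 2
G(7) = mex{1,0,0} = 2
G(8) = mex{1,0,0} = 2
G(9) = mex{2,1,0} = 3
G(10) = mex{2,1,1} = 0
G(11) = mex{2,1,1} = 0
G(12) = mex{3,2,1} = 0
G(13) = mex{0,2,2} = 1
G(14) = mex{0,2,2} = 1
G(15) = mex{0,3,2} = 1
G(16) = mex{1,0,3} = 2
G(17) = mex{1,0,0} = 2
G(18) = mex{1,0,0} = 2
G(19) = mex{2,1,0} = 3
G(20) = mex{2,1,1} = 0
G(21) = mex{2,1,1} = 0
G(22) = mex{3,2,1} = 0
G(23) = mex{0,2,2} = 1
G(24) = mex{0,2,2} = 1
G(25) = mex{0,3,2} = 1
G(26) = mex{1,0,3} = 2
G_B(26) = 2.
Stack C, S = {3, 5, 6, 7}:
n :  0  1  2  3  4  5  6  7  8  9 10 11 12 13 14 15 16 17 18 19 20 21 22 23 24 25
G :  0  0  0  1  1  1  2  2  2  3  0  0  0  1  1  1  2  2  2  3  0  0  0  1  1  1
G_C(25) = 1.
Combined Grundy value = 3 ⊕ 2 ⊕ 1 = 0.

0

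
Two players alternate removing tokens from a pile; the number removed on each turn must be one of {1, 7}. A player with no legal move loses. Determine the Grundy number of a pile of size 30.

0

G(0) = 0
G(1) = mex{0} = 1
G(2) = mex{1} = 0
G(3) = mex{0} = 1
G(4) = mex{1} = 0
G(5) = mex{0} = 1
G(6) = mex{1} = 0
G(7) = mex{0,0} = 1
G(8) = mex{1,1} = 0
G(9) = mex{0,0} = 1
G(10) = mex{1,1} = 0
G(11) = mex{0,0} = 1
G(12) = mex{1,1} = 0
G(13) = mex{0,0} = 1
G(14) = mex{1,1} = 0
G(15) = mex{0,0} = 1
G(16) = mex{1,1} = 0
G(17) = mex{0,0} = 1
G(18) = mex{1,1} = 0
G(19) = mex{0,0} = 1
G(20) = mex{1,1} = 0
G(21) = mex{0,0} = 1
G(22) = mex{1,1} = 0
G(23) = mex{0,0} = 1
G(24) = mex{1,1} = 0
G(25) = mex{0,0} = 1
G(26) = mex{1,1} = 0
G(27) = mex{0,0} = 1
G(28) = mex{1,1} = 0
G(29) = mex{0,0} = 1
G(30) = mex{1,1} = 0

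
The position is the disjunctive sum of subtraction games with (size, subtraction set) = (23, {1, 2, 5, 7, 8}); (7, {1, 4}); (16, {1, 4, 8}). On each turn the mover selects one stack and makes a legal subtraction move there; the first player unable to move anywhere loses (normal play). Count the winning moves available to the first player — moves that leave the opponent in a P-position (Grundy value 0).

0

Stack A, S = {1, 2, 5, 7, 8}:
G(0) = 0
G(1) = mex{0} = 1
G(2) = mex{1,0} = 2
G(3) = mex{2,1} = 0
G(4) = mex{0,2} = 1
G(5) = mex{1,0,0} = 2
G(6) = mex{2,1,1} = 0
G(7) = mex{0,2,2,0} = 1
G(8) = mex{1,0,0,1,0} = 2
G(9) = mex{2,1,1,2,1} = 0
G(10) = mex{0,2,2,0,2} = 1
G(11) = mex{1,0,0,1,0} = 2
G(12) = mex{2,1,1,2,1} = 0
G(13) = mex{0,2,2,0,2} = 1
G(14) = mex{1,0,0,1,0} = 2
G(15) = mex{2,1,1,2,1} = 0
G(16) = mex{0,2,2,0,2} = 1
G(17) = mex{1,0,0,1,0} = 2
G(18) = mex{2,1,1,2,1} = 0
G(19) = mex{0,2,2,0,2} = 1
G(20) = mex{1,0,0,1,0} = 2
G(21) = mex{2,1,1,2,1} = 0
G(22) = mex{0,2,2,0,2} = 1
G(23) = mex{1,0,0,1,0} = 2
G_A(23) = 2.
Stack B, S = {1, 4}:
n : 0 1 2 3 4 5 6 7
G : 0 1 0 1 2 0 1 0
G_B(7) = 0.
Stack C, S = {1, 4, 8}:
n :  0  1  2  3  4  5  6  7  8  9 10 11 12 13 14 15 16
G :  0  1  0  1  2  0  1  0  1  2  3  2  0  1  0  1  2
G_C(16) = 2.
Combined Grundy value = 2 ⊕ 0 ⊕ 2 = 0.
A winning move leaves total XOR = 0, i.e. changes one component's Grundy value g to g ⊕ X where X is the current total.
Stack A: target g' = 2⊕0 = 2, but every legal move changes the Grundy value (mex property), so 0 moves.
Stack B: target g' = 0⊕0 = 0, but every legal move changes the Grundy value (mex property), so 0 moves.
Stack C: target g' = 2⊕0 = 2, but every legal move changes the Grundy value (mex property), so 0 moves.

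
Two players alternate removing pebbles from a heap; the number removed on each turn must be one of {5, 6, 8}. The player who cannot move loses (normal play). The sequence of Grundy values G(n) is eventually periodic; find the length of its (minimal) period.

n :  0  1  2  3  4  5  6  7  8  9 10 11 12 13 14 15 16 17 18 19 20 21 22 23 24 25 26 27
G :  0  0  0  0  0  1  1  1  1  1  2  2  2  0  0  0  0  0  1  1  1  1  1  2  2  2  0  0
G(n+13) = G(n) holds for n = 0,…,7 (a full window of length max(S) = 8), so the sequence is purely periodic with period 13.

13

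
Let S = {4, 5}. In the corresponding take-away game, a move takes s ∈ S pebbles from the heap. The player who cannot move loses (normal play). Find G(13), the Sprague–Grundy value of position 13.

n :  0  1  2  3  4  5  6  7  8  9 10 11 12 13
G :  0  0  0  0  1  1  1  1  2  0  0  0  0  1

1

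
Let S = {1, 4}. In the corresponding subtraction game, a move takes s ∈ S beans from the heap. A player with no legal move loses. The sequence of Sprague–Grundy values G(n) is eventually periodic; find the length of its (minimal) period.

5

n :  0  1  2  3  4  5  6  7  8  9 10 11 12 13 14
G :  0  1  0  1  2  0  1  0  1  2  0  1  0  1  2
G(n+5) = G(n) holds for n = 0,…,3 (a full window of length max(S) = 4), so the sequence is purely periodic with period 5.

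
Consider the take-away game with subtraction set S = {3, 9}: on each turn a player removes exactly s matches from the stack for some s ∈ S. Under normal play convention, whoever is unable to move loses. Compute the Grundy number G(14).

0

G(0) = 0
G(1) = mex{} = 0
G(2) = mex{} = 0
G(3) = mex{0} = 1
G(4) = mex{0} = 1
G(5) = mex{0} = 1
G(6) = mex{1} = 0
G(7) = mex{1} = 0
G(8) = mex{1} = 0
G(9) = mex{0,0} = 1
G(10) = mex{0,0} = 1
G(11) = mex{0,0} = 1
G(12) = mex{1,1} = 0
G(13) = mex{1,1} = 0
G(14) = mex{1,1} = 0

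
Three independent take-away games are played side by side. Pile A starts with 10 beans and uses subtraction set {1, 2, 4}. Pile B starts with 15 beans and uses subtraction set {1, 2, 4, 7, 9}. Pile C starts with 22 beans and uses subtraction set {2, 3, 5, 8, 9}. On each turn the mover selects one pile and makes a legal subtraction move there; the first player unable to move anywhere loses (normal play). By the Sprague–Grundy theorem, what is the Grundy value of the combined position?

Pile A, S = {1, 2, 4}:
G(0) = 0
G(1) = mex{0} = 1
G(2) = mex{1,0} = 2
G(3) = mex{2,1} = 0
G(4) = mex{0,2,0} = 1
G(5) = mex{1,0,1} = 2
G(6) = mex{2,1,2} = 0
G(7) = mex{0,2,0} = 1
G(8) = mex{1,0,1} = 2
G(9) = mex{2,1,2} = 0
G(10) = mex{0,2,0} = 1
G_A(10) = 1.
Pile B, S = {1, 2, 4, 7, 9}:
n :  0  1  2  3  4  5  6  7  8  9 10 11 12 13 14 15
G :  0  1  2  0  1  2  0  1  2  3  4  0  1  2  0  1
G_B(15) = 1.
Pile C, S = {2, 3, 5, 8, 9}:
G(0) = 0
G(1) = mex{} = 0
G(2) = mex{0} = 1
G(3) = mex{0,0} = 1
G(4) = mex{1,0} = 2
G(5) = mex{1,1,0} = 2
G(6) = mex{2,1,0} = 3
G(7) = mex{2,2,1} = 0
G(8) = mex{3,2,1,0} = 4
G(9) = mex{0,3,2,0,0} = 1
G(10) = mex{4,0,2,1,0} = 3
G(11) = mex{1,4,3,1,1} = 0
G(12) = mex{3,1,0,2,1} = 4
G(13) = mex{0,3,4,2,2} = 1
G(14) = mex{4,0,1,3,2} = 5
G(15) = mex{1,4,3,0,3} = 2
G(16) = mex{5,1,0,4,0} = 2
G(17) = mex{2,5,4,1,4} = 0
G(18) = mex{2,2,1,3,1} = 0
G(19) = mex{0,2,5,0,3} = 1
G(20) = mex{0,0,2,4,0} = 1
G(21) = mex{1,0,2,1,4} = 3
G(22) = mex{1,1,0,5,1} = 2
G_C(22) = 2.
Combined Grundy value = 1 ⊕ 1 ⊕ 2 = 2.

2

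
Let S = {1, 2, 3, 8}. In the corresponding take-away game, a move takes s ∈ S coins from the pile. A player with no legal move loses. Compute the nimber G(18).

G(0) = 0
G(1) = mex{0} = 1
G(2) = mex{1,0} = 2
G(3) = mex{2,1,0} = 3
G(4) = mex{3,2,1} = 0
G(5) = mex{0,3,2} = 1
G(6) = mex{1,0,3} = 2
G(7) = mex{2,1,0} = 3
G(8) = mex{3,2,1,0} = 4
G(9) = mex{4,3,2,1} = 0
G(10) = mex{0,4,3,2} = 1
G(11) = mex{1,0,4,3} = 2
G(12) = mex{2,1,0,0} = 3
G(13) = mex{3,2,1,1} = 0
G(14) = mex{0,3,2,2} = 1
G(15) = mex{1,0,3,3} = 2
G(16) = mex{2,1,0,4} = 3
G(17) = mex{3,2,1,0} = 4
G(18) = mex{4,3,2,1} = 0

0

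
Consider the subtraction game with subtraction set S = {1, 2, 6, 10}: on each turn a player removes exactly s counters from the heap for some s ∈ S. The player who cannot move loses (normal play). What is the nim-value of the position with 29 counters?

0

n :  0  1  2  3  4  5  6  7  8  9 10 11 12 13 14 15 16 17 18 19 20 21 22 23 24 25 26 27 28 29
G :  0  1  2  0  1  2  3  0  1  2  3  0  1  2  0  1  2  3  0  1  2  3  0  1  2  0  1  2  3  0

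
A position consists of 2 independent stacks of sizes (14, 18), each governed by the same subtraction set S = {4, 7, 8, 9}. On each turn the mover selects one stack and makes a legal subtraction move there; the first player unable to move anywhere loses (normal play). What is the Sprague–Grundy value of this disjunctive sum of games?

1

All stacks use S = {4, 7, 8, 9}:
n :  0  1  2  3  4  5  6  7  8  9 10 11 12 13 14 15 16 17 18
G :  0  0  0  0  1  1  1  1  2  2  2  2  3  0  0  0  0  1  1
Stack A: G(14) = 0.
Stack B: G(18) = 1.
Combined Grundy value = 0 ⊕ 1 = 1.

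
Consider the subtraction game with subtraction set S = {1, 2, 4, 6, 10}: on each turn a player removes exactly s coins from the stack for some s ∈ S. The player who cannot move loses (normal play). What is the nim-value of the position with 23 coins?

4

G(0) = 0
G(1) = mex{0} = 1
G(2) = mex{1,0} = 2
G(3) = mex{2,1} = 0
G(4) = mex{0,2,0} = 1
G(5) = mex{1,0,1} = 2
G(6) = mex{2,1,2,0} = 3
G(7) = mex{3,2,0,1} = 4
G(8) = mex{4,3,1,2} = 0
G(9) = mex{0,4,2,0} = 1
G(10) = mex{1,0,3,1,0} = 2
G(11) = mex{2,1,4,2,1} = 0
G(12) = mex{0,2,0,3,2} = 1
G(13) = mex{1,0,1,4,0} = 2
G(14) = mex{2,1,2,0,1} = 3
G(15) = mex{3,2,0,1,2} = 4
G(16) = mex{4,3,1,2,3} = 0
G(17) = mex{0,4,2,0,4} = 1
G(18) = mex{1,0,3,1,0} = 2
G(19) = mex{2,1,4,2,1} = 0
G(20) = mex{0,2,0,3,2} = 1
G(21) = mex{1,0,1,4,0} = 2
G(22) = mex{2,1,2,0,1} = 3
G(23) = mex{3,2,0,1,2} = 4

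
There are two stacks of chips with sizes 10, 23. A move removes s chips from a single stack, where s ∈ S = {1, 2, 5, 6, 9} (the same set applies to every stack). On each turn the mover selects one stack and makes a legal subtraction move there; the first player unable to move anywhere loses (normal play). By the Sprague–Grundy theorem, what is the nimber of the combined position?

All stacks use S = {1, 2, 5, 6, 9}:
n :  0  1  2  3  4  5  6  7  8  9 10 11 12 13 14 15 16 17 18 19 20 21 22 23
G :  0  1  2  0  1  2  3  0  1  2  0  1  2  3  0  1  2  0  1  2  3  0  1  2
Stack A: G(10) = 0.
Stack B: G(23) = 2.
Combined Grundy value = 0 ⊕ 2 = 2.

2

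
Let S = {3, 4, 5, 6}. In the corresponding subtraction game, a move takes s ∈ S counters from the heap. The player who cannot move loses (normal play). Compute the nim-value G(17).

G(0) = 0
G(1) = mex{} = 0
G(2) = mex{} = 0
G(3) = mex{0} = 1
G(4) = mex{0,0} = 1
G(5) = mex{0,0,0} = 1
G(6) = mex{1,0,0,0} = 2
G(7) = mex{1,1,0,0} = 2
G(8) = mex{1,1,1,0} = 2
G(9) = mex{2,1,1,1} = 0
G(10) = mex{2,2,1,1} = 0
G(11) = mex{2,2,2,1} = 0
G(12) = mex{0,2,2,2} = 1
G(13) = mex{0,0,2,2} = 1
G(14) = mex{0,0,0,2} = 1
G(15) = mex{1,0,0,0} = 2
G(16) = mex{1,1,0,0} = 2
G(17) = mex{1,1,1,0} = 2

2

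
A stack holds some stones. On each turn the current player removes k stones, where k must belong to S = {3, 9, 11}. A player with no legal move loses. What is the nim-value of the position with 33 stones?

2

G(0) = 0
G(1) = mex{} = 0
G(2) = mex{} = 0
G(3) = mex{0} = 1
G(4) = mex{0} = 1
G(5) = mex{0} = 1
G(6) = mex{1} = 0
G(7) = mex{1} = 0
G(8) = mex{1} = 0
G(9) = mex{0,0} = 1
G(10) = mex{0,0} = 1
G(11) = mex{0,0,0} = 1
G(12) = mex{1,1,0} = 2
G(13) = mex{1,1,0} = 2
G(14) = mex{1,1,1} = 0
G(15) = mex{2,0,1} = 3
G(16) = mex{2,0,1} = 3
G(17) = mex{0,0,0} = 1
G(18) = mex{3,1,0} = 2
G(19) = mex{3,1,0} = 2
G(20) = mex{1,1,1} = 0
G(21) = mex{2,2,1} = 0
G(22) = mex{2,2,1} = 0
G(23) = mex{0,0,2} = 1
G(24) = mex{0,3,2} = 1
G(25) = mex{0,3,0} = 1
G(26) = mex{1,1,3} = 0
G(27) = mex{1,2,3} = 0
G(28) = mex{1,2,1} = 0
G(29) = mex{0,0,2} = 1
G(30) = mex{0,0,2} = 1
G(31) = mex{0,0,0} = 1
G(32) = mex{1,1,0} = 2
G(33) = mex{1,1,0} = 2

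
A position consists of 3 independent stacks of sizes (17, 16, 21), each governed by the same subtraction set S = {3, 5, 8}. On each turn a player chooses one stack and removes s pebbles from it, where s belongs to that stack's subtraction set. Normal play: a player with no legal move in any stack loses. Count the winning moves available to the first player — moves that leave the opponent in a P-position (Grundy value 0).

All stacks use S = {3, 5, 8}:
n :  0  1  2  3  4  5  6  7  8  9 10 11 12 13 14 15 16 17 18 19 20 21
G :  0  0  0  1  1  1  2  2  2  3  3  0  0  0  1  1  1  2  2  2  3  3
Stack A: G(17) = 2.
Stack B: G(16) = 1.
Stack C: G(21) = 3.
Combined Grundy value = 2 ⊕ 1 ⊕ 3 = 0.
A winning move leaves total XOR = 0, i.e. changes one component's Grundy value g to g ⊕ X where X is the current total.
Stack A: target g' = 2⊕0 = 2, but every legal move changes the Grundy value (mex property), so 0 moves.
Stack B: target g' = 1⊕0 = 1, but every legal move changes the Grundy value (mex property), so 0 moves.
Stack C: target g' = 3⊕0 = 3, but every legal move changes the Grundy value (mex property), so 0 moves.

0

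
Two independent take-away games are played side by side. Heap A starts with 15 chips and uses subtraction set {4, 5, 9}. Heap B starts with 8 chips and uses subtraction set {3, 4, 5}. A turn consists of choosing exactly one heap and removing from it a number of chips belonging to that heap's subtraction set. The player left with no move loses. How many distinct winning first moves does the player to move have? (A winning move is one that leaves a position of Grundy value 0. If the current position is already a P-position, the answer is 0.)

0

Heap A, S = {4, 5, 9}:
G(0) = 0
G(1) = mex{} = 0
G(2) = mex{} = 0
G(3) = mex{} = 0
G(4) = mex{0} = 1
G(5) = mex{0,0} = 1
G(6) = mex{0,0} = 1
G(7) = mex{0,0} = 1
G(8) = mex{1,0} = 2
G(9) = mex{1,1,0} = 2
G(10) = mex{1,1,0} = 2
G(11) = mex{1,1,0} = 2
G(12) = mex{2,1,0} = 3
G(13) = mex{2,2,1} = 0
G(14) = mex{2,2,1} = 0
G(15) = mex{2,2,1} = 0
G_A(15) = 0.
Heap B, S = {3, 4, 5}:
G(0) = 0
G(1) = mex{} = 0
G(2) = mex{} = 0
G(3) = mex{0} = 1
G(4) = mex{0,0} = 1
G(5) = mex{0,0,0} = 1
G(6) = mex{1,0,0} = 2
G(7) = mex{1,1,0} = 2
G(8) = mex{1,1,1} = 0
G_B(8) = 0.
Combined Grundy value = 0 ⊕ 0 = 0.
A winning move leaves total XOR = 0, i.e. changes one component's Grundy value g to g ⊕ X where X is the current total.
Heap A: target g' = 0⊕0 = 0, but every legal move changes the Grundy value (mex property), so 0 moves.
Heap B: target g' = 0⊕0 = 0, but every legal move changes the Grundy value (mex property), so 0 moves.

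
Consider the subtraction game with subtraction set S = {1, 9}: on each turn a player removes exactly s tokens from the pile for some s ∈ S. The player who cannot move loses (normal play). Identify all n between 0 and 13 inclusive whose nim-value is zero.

G(0) = 0
G(1) = mex{0} = 1
G(2) = mex{1} = 0
G(3) = mex{0} = 1
G(4) = mex{1} = 0
G(5) = mex{0} = 1
G(6) = mex{1} = 0
G(7) = mex{0} = 1
G(8) = mex{1} = 0
G(9) = mex{0,0} = 1
G(10) = mex{1,1} = 0
G(11) = mex{0,0} = 1
G(12) = mex{1,1} = 0
G(13) = mex{0,0} = 1
P-positions are exactly the n with G(n) = 0.

0, 2, 4, 6, 8, 10, 12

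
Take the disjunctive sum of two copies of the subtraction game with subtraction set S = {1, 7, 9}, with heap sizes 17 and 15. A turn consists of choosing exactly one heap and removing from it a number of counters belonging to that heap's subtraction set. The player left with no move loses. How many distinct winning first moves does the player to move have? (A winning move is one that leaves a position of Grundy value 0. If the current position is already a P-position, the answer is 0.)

0

All heaps use S = {1, 7, 9}:
G(0) = 0
G(1) = mex{0} = 1
G(2) = mex{1} = 0
G(3) = mex{0} = 1
G(4) = mex{1} = 0
G(5) = mex{0} = 1
G(6) = mex{1} = 0
G(7) = mex{0,0} = 1
G(8) = mex{1,1} = 0
G(9) = mex{0,0,0} = 1
G(10) = mex{1,1,1} = 0
G(11) = mex{0,0,0} = 1
G(12) = mex{1,1,1} = 0
G(13) = mex{0,0,0} = 1
G(14) = mex{1,1,1} = 0
G(15) = mex{0,0,0} = 1
G(16) = mex{1,1,1} = 0
G(17) = mex{0,0,0} = 1
Heap A: G(17) = 1.
Heap B: G(15) = 1.
Combined Grundy value = 1 ⊕ 1 = 0.
A winning move leaves total XOR = 0, i.e. changes one component's Grundy value g to g ⊕ X where X is the current total.
Heap A: target g' = 1⊕0 = 1, but every legal move changes the Grundy value (mex property), so 0 moves.
Heap B: target g' = 1⊕0 = 1, but every legal move changes the Grundy value (mex property), so 0 moves.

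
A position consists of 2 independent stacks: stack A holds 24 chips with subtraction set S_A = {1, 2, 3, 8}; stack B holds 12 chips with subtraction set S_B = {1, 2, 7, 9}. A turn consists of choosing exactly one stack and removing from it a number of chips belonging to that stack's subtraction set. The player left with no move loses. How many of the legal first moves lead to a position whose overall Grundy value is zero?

2

Stack A, S = {1, 2, 3, 8}:
G(0) = 0
G(1) = mex{0} = 1
G(2) = mex{1,0} = 2
G(3) = mex{2,1,0} = 3
G(4) = mex{3,2,1} = 0
G(5) = mex{0,3,2} = 1
G(6) = mex{1,0,3} = 2
G(7) = mex{2,1,0} = 3
G(8) = mex{3,2,1,0} = 4
G(9) = mex{4,3,2,1} = 0
G(10) = mex{0,4,3,2} = 1
G(11) = mex{1,0,4,3} = 2
G(12) = mex{2,1,0,0} = 3
G(13) = mex{3,2,1,1} = 0
G(14) = mex{0,3,2,2} = 1
G(15) = mex{1,0,3,3} = 2
G(16) = mex{2,1,0,4} = 3
G(17) = mex{3,2,1,0} = 4
G(18) = mex{4,3,2,1} = 0
G(19) = mex{0,4,3,2} = 1
G(20) = mex{1,0,4,3} = 2
G(21) = mex{2,1,0,0} = 3
G(22) = mex{3,2,1,1} = 0
G(23) = mex{0,3,2,2} = 1
G(24) = mex{1,0,3,3} = 2
G_A(24) = 2.
Stack B, S = {1, 2, 7, 9}:
n :  0  1  2  3  4  5  6  7  8  9 10 11 12
G :  0  1  2  0  1  2  0  1  2  3  4  0  1
G_B(12) = 1.
Combined Grundy value = 2 ⊕ 1 = 3.
A winning move leaves total XOR = 0, i.e. changes one component's Grundy value g to g ⊕ X where X is the current total.
Stack A: need g' = 2⊕3 = 1. Options: 24−1→G=1, 24−2→G=0, 24−3→G=3, 24−8→G=3. Hits: 1.
Stack B: need g' = 1⊕3 = 2. Options: 12−1→G=0, 12−2→G=4, 12−7→G=2, 12−9→G=0. Hits: 1.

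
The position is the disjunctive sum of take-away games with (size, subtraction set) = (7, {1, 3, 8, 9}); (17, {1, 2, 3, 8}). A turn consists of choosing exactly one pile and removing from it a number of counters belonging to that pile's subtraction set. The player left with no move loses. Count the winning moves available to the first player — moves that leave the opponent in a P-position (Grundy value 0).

1

Pile A, S = {1, 3, 8, 9}:
n : 0 1 2 3 4 5 6 7
G : 0 1 0 1 0 1 0 1
G_A(7) = 1.
Pile B, S = {1, 2, 3, 8}:
G(0) = 0
G(1) = mex{0} = 1
G(2) = mex{1,0} = 2
G(3) = mex{2,1,0} = 3
G(4) = mex{3,2,1} = 0
G(5) = mex{0,3,2} = 1
G(6) = mex{1,0,3} = 2
G(7) = mex{2,1,0} = 3
G(8) = mex{3,2,1,0} = 4
G(9) = mex{4,3,2,1} = 0
G(10) = mex{0,4,3,2} = 1
G(11) = mex{1,0,4,3} = 2
G(12) = mex{2,1,0,0} = 3
G(13) = mex{3,2,1,1} = 0
G(14) = mex{0,3,2,2} = 1
G(15) = mex{1,0,3,3} = 2
G(16) = mex{2,1,0,4} = 3
G(17) = mex{3,2,1,0} = 4
G_B(17) = 4.
Combined Grundy value = 1 ⊕ 4 = 5.
A winning move leaves total XOR = 0, i.e. changes one component's Grundy value g to g ⊕ X where X is the current total.
Pile A: need g' = 1⊕5 = 4. Options: 7−1→G=0, 7−3→G=0. Hits: 0.
Pile B: need g' = 4⊕5 = 1. Options: 17−1→G=3, 17−2→G=2, 17−3→G=1, 17−8→G=0. Hits: 1.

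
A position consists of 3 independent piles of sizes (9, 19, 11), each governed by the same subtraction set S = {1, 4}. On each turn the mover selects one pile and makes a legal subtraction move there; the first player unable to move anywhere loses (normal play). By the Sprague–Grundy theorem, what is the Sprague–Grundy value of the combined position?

All piles use S = {1, 4}:
G(0) = 0
G(1) = mex{0} = 1
G(2) = mex{1} = 0
G(3) = mex{0} = 1
G(4) = mex{1,0} = 2
G(5) = mex{2,1} = 0
G(6) = mex{0,0} = 1
G(7) = mex{1,1} = 0
G(8) = mex{0,2} = 1
G(9) = mex{1,0} = 2
G(10) = mex{2,1} = 0
G(11) = mex{0,0} = 1
G(12) = mex{1,1} = 0
G(13) = mex{0,2} = 1
G(14) = mex{1,0} = 2
G(15) = mex{2,1} = 0
G(16) = mex{0,0} = 1
G(17) = mex{1,1} = 0
G(18) = mex{0,2} = 1
G(19) = mex{1,0} = 2
Pile A: G(9) = 2.
Pile B: G(19) = 2.
Pile C: G(11) = 1.
Combined Grundy value = 2 ⊕ 2 ⊕ 1 = 1.

1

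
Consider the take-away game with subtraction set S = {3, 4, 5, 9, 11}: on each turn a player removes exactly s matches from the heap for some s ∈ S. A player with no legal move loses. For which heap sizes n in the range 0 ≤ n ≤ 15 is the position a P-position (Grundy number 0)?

0, 1, 2, 8, 14, 15

G(0) = 0
G(1) = mex{} = 0
G(2) = mex{} = 0
G(3) = mex{0} = 1
G(4) = mex{0,0} = 1
G(5) = mex{0,0,0} = 1
G(6) = mex{1,0,0} = 2
G(7) = mex{1,1,0} = 2
G(8) = mex{1,1,1} = 0
G(9) = mex{2,1,1,0} = 3
G(10) = mex{2,2,1,0} = 3
G(11) = mex{0,2,2,0,0} = 1
G(12) = mex{3,0,2,1,0} = 4
G(13) = mex{3,3,0,1,0} = 2
G(14) = mex{1,3,3,1,1} = 0
G(15) = mex{4,1,3,2,1} = 0
P-positions are exactly the n with G(n) = 0.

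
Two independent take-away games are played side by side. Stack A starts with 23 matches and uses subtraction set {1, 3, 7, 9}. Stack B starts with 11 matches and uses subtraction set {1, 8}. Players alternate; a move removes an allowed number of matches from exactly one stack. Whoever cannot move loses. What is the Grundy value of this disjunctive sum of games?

1

Stack A, S = {1, 3, 7, 9}:
n :  0  1  2  3  4  5  6  7  8  9 10 11 12 13 14 15 16 17 18 19 20 21 22 23
G :  0  1  0  1  0  1  0  1  0  1  0  1  0  1  0  1  0  1  0  1  0  1  0  1
G_A(23) = 1.
Stack B, S = {1, 8}:
G(0) = 0
G(1) = mex{0} = 1
G(2) = mex{1} = 0
G(3) = mex{0} = 1
G(4) = mex{1} = 0
G(5) = mex{0} = 1
G(6) = mex{1} = 0
G(7) = mex{0} = 1
G(8) = mex{1,0} = 2
G(9) = mex{2,1} = 0
G(10) = mex{0,0} = 1
G(11) = mex{1,1} = 0
G_B(11) = 0.
Combined Grundy value = 1 ⊕ 0 = 1.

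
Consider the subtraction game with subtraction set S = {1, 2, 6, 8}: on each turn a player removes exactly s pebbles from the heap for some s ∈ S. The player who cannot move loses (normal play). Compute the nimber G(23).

2

n :  0  1  2  3  4  5  6  7  8  9 10 11 12 13 14 15 16 17 18 19 20 21 22 23
G :  0  1  2  0  1  2  3  0  1  2  0  1  2  3  0  1  2  0  1  2  3  0  1  2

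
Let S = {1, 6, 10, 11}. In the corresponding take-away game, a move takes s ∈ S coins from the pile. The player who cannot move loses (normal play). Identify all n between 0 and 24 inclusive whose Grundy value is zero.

G(0) = 0
G(1) = mex{0} = 1
G(2) = mex{1} = 0
G(3) = mex{0} = 1
G(4) = mex{1} = 0
G(5) = mex{0} = 1
G(6) = mex{1,0} = 2
G(7) = mex{2,1} = 0
G(8) = mex{0,0} = 1
G(9) = mex{1,1} = 0
G(10) = mex{0,0,0} = 1
G(11) = mex{1,1,1,0} = 2
G(12) = mex{2,2,0,1} = 3
G(13) = mex{3,0,1,0} = 2
G(14) = mex{2,1,0,1} = 3
G(15) = mex{3,0,1,0} = 2
G(16) = mex{2,1,2,1} = 0
G(17) = mex{0,2,0,2} = 1
G(18) = mex{1,3,1,0} = 2
G(19) = mex{2,2,0,1} = 3
G(20) = mex{3,3,1,0} = 2
G(21) = mex{2,2,2,1} = 0
G(22) = mex{0,0,3,2} = 1
G(23) = mex{1,1,2,3} = 0
G(24) = mex{0,2,3,2} = 1
P-positions are exactly the n with G(n) = 0.

0, 2, 4, 7, 9, 16, 21, 23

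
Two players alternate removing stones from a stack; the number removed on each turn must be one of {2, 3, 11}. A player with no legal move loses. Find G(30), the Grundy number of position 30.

1

G(0) = 0
G(1) = mex{} = 0
G(2) = mex{0} = 1
G(3) = mex{0,0} = 1
G(4) = mex{1,0} = 2
G(5) = mex{1,1} = 0
G(6) = mex{2,1} = 0
G(7) = mex{0,2} = 1
G(8) = mex{0,0} = 1
G(9) = mex{1,0} = 2
G(10) = mex{1,1} = 0
G(11) = mex{2,1,0} = 3
G(12) = mex{0,2,0} = 1
G(13) = mex{3,0,1} = 2
G(14) = mex{1,3,1} = 0
G(15) = mex{2,1,2} = 0
G(16) = mex{0,2,0} = 1
G(17) = mex{0,0,0} = 1
G(18) = mex{1,0,1} = 2
G(19) = mex{1,1,1} = 0
G(20) = mex{2,1,2} = 0
G(21) = mex{0,2,0} = 1
G(22) = mex{0,0,3} = 1
G(23) = mex{1,0,1} = 2
G(24) = mex{1,1,2} = 0
G(25) = mex{2,1,0} = 3
G(26) = mex{0,2,0} = 1
G(27) = mex{3,0,1} = 2
G(28) = mex{1,3,1} = 0
G(29) = mex{2,1,2} = 0
G(30) = mex{0,2,0} = 1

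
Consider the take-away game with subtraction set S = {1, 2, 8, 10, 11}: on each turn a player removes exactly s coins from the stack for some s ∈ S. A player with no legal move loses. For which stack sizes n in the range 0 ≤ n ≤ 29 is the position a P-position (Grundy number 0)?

n :  0  1  2  3  4  5  6  7  8  9 10 11 12 13 14 15 16 17 18 19 20 21 22 23 24 25 26 27 28 29
G :  0  1  2  0  1  2  0  1  2  0  1  2  0  1  2  0  1  2  0  1  2  0  1  2  0  1  2  0  1  2
P-positions are exactly the n with G(n) = 0.

0, 3, 6, 9, 12, 15, 18, 21, 24, 27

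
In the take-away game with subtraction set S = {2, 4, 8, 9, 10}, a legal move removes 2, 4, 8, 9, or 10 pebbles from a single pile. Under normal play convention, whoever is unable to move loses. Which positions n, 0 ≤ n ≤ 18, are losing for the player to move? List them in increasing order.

0, 1, 6, 7, 12, 13, 18

n :  0  1  2  3  4  5  6  7  8  9 10 11 12 13 14 15 16 17 18
G :  0  0  1  1  2  2  0  0  1  1  2  2  0  0  1  1  2  2  0
P-positions are exactly the n with G(n) = 0.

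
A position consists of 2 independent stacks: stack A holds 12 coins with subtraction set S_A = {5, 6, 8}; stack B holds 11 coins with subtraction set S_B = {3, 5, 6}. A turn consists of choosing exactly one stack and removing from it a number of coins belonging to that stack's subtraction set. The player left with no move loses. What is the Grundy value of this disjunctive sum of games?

Stack A, S = {5, 6, 8}:
G(0) = 0
G(1) = mex{} = 0
G(2) = mex{} = 0
G(3) = mex{} = 0
G(4) = mex{} = 0
G(5) = mex{0} = 1
G(6) = mex{0,0} = 1
G(7) = mex{0,0} = 1
G(8) = mex{0,0,0} = 1
G(9) = mex{0,0,0} = 1
G(10) = mex{1,0,0} = 2
G(11) = mex{1,1,0} = 2
G(12) = mex{1,1,0} = 2
G_A(12) = 2.
Stack B, S = {3, 5, 6}:
n :  0  1  2  3  4  5  6  7  8  9 10 11
G :  0  0  0  1  1  1  2  2  2  0  0  0
G_B(11) = 0.
Combined Grundy value = 2 ⊕ 0 = 2.

2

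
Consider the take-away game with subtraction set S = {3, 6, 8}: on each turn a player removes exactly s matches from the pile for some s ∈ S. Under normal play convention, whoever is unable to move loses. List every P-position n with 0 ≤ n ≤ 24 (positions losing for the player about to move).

0, 1, 2, 11, 12, 13, 22, 23, 24

G(0) = 0
G(1) = mex{} = 0
G(2) = mex{} = 0
G(3) = mex{0} = 1
G(4) = mex{0} = 1
G(5) = mex{0} = 1
G(6) = mex{1,0} = 2
G(7) = mex{1,0} = 2
G(8) = mex{1,0,0} = 2
G(9) = mex{2,1,0} = 3
G(10) = mex{2,1,0} = 3
G(11) = mex{2,1,1} = 0
G(12) = mex{3,2,1} = 0
G(13) = mex{3,2,1} = 0
G(14) = mex{0,2,2} = 1
G(15) = mex{0,3,2} = 1
G(16) = mex{0,3,2} = 1
G(17) = mex{1,0,3} = 2
G(18) = mex{1,0,3} = 2
G(19) = mex{1,0,0} = 2
G(20) = mex{2,1,0} = 3
G(21) = mex{2,1,0} = 3
G(22) = mex{2,1,1} = 0
G(23) = mex{3,2,1} = 0
G(24) = mex{3,2,1} = 0
P-positions are exactly the n with G(n) = 0.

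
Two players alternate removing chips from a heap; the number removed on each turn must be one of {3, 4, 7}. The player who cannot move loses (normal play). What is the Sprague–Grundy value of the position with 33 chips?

G(0) = 0
G(1) = mex{} = 0
G(2) = mex{} = 0
G(3) = mex{0} = 1
G(4) = mex{0,0} = 1
G(5) = mex{0,0} = 1
G(6) = mex{1,0} = 2
G(7) = mex{1,1,0} = 2
G(8) = mex{1,1,0} = 2
G(9) = mex{2,1,0} = 3
G(10) = mex{2,2,1} = 0
G(11) = mex{2,2,1} = 0
G(12) = mex{3,2,1} = 0
G(13) = mex{0,3,2} = 1
G(14) = mex{0,0,2} = 1
G(15) = mex{0,0,2} = 1
G(16) = mex{1,0,3} = 2
G(17) = mex{1,1,0} = 2
G(18) = mex{1,1,0} = 2
G(19) = mex{2,1,0} = 3
G(20) = mex{2,2,1} = 0
G(21) = mex{2,2,1} = 0
G(22) = mex{3,2,1} = 0
G(23) = mex{0,3,2} = 1
G(24) = mex{0,0,2} = 1
G(25) = mex{0,0,2} = 1
G(26) = mex{1,0,3} = 2
G(27) = mex{1,1,0} = 2
G(28) = mex{1,1,0} = 2
G(29) = mex{2,1,0} = 3
G(30) = mex{2,2,1} = 0
G(31) = mex{2,2,1} = 0
G(32) = mex{3,2,1} = 0
G(33) = mex{0,3,2} = 1

1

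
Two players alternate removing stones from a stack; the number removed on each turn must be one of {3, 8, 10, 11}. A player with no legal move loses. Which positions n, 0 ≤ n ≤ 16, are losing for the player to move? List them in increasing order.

0, 1, 2, 6, 7

G(0) = 0
G(1) = mex{} = 0
G(2) = mex{} = 0
G(3) = mex{0} = 1
G(4) = mex{0} = 1
G(5) = mex{0} = 1
G(6) = mex{1} = 0
G(7) = mex{1} = 0
G(8) = mex{1,0} = 2
G(9) = mex{0,0} = 1
G(10) = mex{0,0,0} = 1
G(11) = mex{2,1,0,0} = 3
G(12) = mex{1,1,0,0} = 2
G(13) = mex{1,1,1,0} = 2
G(14) = mex{3,0,1,1} = 2
G(15) = mex{2,0,1,1} = 3
G(16) = mex{2,2,0,1} = 3
P-positions are exactly the n with G(n) = 0.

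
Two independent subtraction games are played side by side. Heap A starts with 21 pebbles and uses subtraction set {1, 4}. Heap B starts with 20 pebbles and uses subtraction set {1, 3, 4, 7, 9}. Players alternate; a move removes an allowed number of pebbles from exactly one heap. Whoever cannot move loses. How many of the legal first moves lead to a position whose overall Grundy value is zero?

3

Heap A, S = {1, 4}:
G(0) = 0
G(1) = mex{0} = 1
G(2) = mex{1} = 0
G(3) = mex{0} = 1
G(4) = mex{1,0} = 2
G(5) = mex{2,1} = 0
G(6) = mex{0,0} = 1
G(7) = mex{1,1} = 0
G(8) = mex{0,2} = 1
G(9) = mex{1,0} = 2
G(10) = mex{2,1} = 0
G(11) = mex{0,0} = 1
G(12) = mex{1,1} = 0
G(13) = mex{0,2} = 1
G(14) = mex{1,0} = 2
G(15) = mex{2,1} = 0
G(16) = mex{0,0} = 1
G(17) = mex{1,1} = 0
G(18) = mex{0,2} = 1
G(19) = mex{1,0} = 2
G(20) = mex{2,1} = 0
G(21) = mex{0,0} = 1
G_A(21) = 1.
Heap B, S = {1, 3, 4, 7, 9}:
G(0) = 0
G(1) = mex{0} = 1
G(2) = mex{1} = 0
G(3) = mex{0,0} = 1
G(4) = mex{1,1,0} = 2
G(5) = mex{2,0,1} = 3
G(6) = mex{3,1,0} = 2
G(7) = mex{2,2,1,0} = 3
G(8) = mex{3,3,2,1} = 0
G(9) = mex{0,2,3,0,0} = 1
G(10) = mex{1,3,2,1,1} = 0
G(11) = mex{0,0,3,2,0} = 1
G(12) = mex{1,1,0,3,1} = 2
G(13) = mex{2,0,1,2,2} = 3
G(14) = mex{3,1,0,3,3} = 2
G(15) = mex{2,2,1,0,2} = 3
G(16) = mex{3,3,2,1,3} = 0
G(17) = mex{0,2,3,0,0} = 1
G(18) = mex{1,3,2,1,1} = 0
G(19) = mex{0,0,3,2,0} = 1
G(20) = mex{1,1,0,3,1} = 2
G_B(20) = 2.
Combined Grundy value = 1 ⊕ 2 = 3.
A winning move leaves total XOR = 0, i.e. changes one component's Grundy value g to g ⊕ X where X is the current total.
Heap A: need g' = 1⊕3 = 2. Options: 21−1→G=0, 21−4→G=0. Hits: 0.
Heap B: need g' = 2⊕3 = 1. Options: 20−1→G=1, 20−3→G=1, 20−4→G=0, 20−7→G=3, 20−9→G=1. Hits: 3.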